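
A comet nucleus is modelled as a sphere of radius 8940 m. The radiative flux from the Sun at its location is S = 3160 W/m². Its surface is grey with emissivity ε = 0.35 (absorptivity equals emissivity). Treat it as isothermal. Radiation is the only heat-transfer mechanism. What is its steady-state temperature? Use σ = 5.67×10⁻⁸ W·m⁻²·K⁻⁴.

T ≈ 344 K

At equilibrium, absorbed power = emitted power.
Absorbing cross-section = πr² = 2.511×10⁸ m²; emitting surface = 4πr² = 1.004×10⁹ m² (ratio 4).
εS·A_cross = εσ·A_surf·T⁴  ⇒  T⁴ = S/(4σ)   (ε cancels).
T⁴ = 3160/(4·5.67×10⁻⁸) = 1.393×10¹⁰ K⁴.
T = (1.393×10¹⁰)^(1/4).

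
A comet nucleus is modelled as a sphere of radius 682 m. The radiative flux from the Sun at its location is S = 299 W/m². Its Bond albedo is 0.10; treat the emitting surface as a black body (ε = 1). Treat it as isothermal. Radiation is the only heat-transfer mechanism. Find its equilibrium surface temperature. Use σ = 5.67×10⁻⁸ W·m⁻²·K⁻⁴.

T ≈ 186 K

At equilibrium, absorbed power = emitted power.
Absorbing cross-section = πr² = 1.461×10⁶ m²; emitting surface = 4πr² = 5.845×10⁶ m² (ratio 4).
(1−a)S·A_cross = εσ·A_surf·T⁴  ⇒  T⁴ = (1−a)S/(4σ).
T⁴ = 0.900·299/(4·5.67×10⁻⁸) = 1.187×10⁹ K⁴.
T = (1.187×10⁹)^(1/4).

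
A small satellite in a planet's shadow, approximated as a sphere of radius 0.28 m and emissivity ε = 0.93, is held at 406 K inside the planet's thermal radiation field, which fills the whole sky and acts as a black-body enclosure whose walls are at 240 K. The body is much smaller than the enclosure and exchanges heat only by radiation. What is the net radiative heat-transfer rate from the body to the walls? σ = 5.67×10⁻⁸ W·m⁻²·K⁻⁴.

For a small grey body in a large enclosure: P_net = εσA(T_body⁴ − T_wall⁴).
A = 4πr² = 0.9852 m²; T_body⁴ − T_wall⁴ = 2.717×10¹⁰ − 3.318×10⁹ = 2.385×10¹⁰ K⁴.
|P_net| = 0.93·5.67×10⁻⁸·0.9852·2.385×10¹⁰.

P_net ≈ 1240 W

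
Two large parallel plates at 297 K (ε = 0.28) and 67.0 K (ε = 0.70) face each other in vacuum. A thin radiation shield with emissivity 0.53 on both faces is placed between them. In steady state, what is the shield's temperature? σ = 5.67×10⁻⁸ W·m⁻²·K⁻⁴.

T_s ≈ 227 K

In steady state the net flux on the hot side equals that on the cold side.
σ(T₁⁴−T_s⁴)/D₁ = σ(T_s⁴−T₂⁴)/D₂, with D₁ = 1/ε₁+1/ε_s−1 = 4.458, D₂ = 1/ε_s+1/ε₂−1 = 2.315.
Solve for T_s⁴: T_s⁴ = (D₂·T₁⁴ + D₁·T₂⁴)/(D₁+D₂) = 2.673×10⁹ K⁴.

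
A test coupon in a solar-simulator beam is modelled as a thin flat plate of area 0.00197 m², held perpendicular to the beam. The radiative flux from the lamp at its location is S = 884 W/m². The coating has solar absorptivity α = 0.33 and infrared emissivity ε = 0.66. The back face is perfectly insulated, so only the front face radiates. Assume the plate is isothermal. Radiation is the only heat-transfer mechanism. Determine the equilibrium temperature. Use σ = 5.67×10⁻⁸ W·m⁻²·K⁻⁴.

At equilibrium, absorbed power = emitted power.
Absorbing cross-section = A = 0.001970 m²; emitting surface = A = 0.001970 m² (ratio 1).
αS·A_cross = εσ·A_surf·T⁴  ⇒  T⁴ = αS/(ε·1σ).
T⁴ = 0.330·884/(0.66·1·5.67×10⁻⁸) = 7.795×10⁹ K⁴.
T = (7.795×10⁹)^(1/4).

T ≈ 297 K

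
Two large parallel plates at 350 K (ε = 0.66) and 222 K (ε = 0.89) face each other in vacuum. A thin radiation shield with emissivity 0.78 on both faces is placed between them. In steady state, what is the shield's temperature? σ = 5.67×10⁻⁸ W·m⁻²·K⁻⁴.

T_s ≈ 299 K

In steady state the net flux on the hot side equals that on the cold side.
σ(T₁⁴−T_s⁴)/D₁ = σ(T_s⁴−T₂⁴)/D₂, with D₁ = 1/ε₁+1/ε_s−1 = 1.797, D₂ = 1/ε_s+1/ε₂−1 = 1.406.
Solve for T_s⁴: T_s⁴ = (D₂·T₁⁴ + D₁·T₂⁴)/(D₁+D₂) = 7.949×10⁹ K⁴.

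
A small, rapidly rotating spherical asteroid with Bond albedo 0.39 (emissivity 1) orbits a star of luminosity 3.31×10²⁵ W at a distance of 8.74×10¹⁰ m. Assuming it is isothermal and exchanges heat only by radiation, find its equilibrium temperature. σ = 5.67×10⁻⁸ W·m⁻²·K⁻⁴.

First find the stellar flux at distance d: S = L/(4πd²) = 3.31×10²⁵/(4π·(8.74×10¹⁰)²) = 344.8 W/m².
For an isothermal sphere, absorbed (1−a)S·πr² = emitted σ·4πr²·T⁴, so T⁴ = (1−a)S/(4σ).
T⁴ = 0.610·344.8/(4·5.67×10⁻⁸) = 9.274×10⁸ K⁴.

T ≈ 175 K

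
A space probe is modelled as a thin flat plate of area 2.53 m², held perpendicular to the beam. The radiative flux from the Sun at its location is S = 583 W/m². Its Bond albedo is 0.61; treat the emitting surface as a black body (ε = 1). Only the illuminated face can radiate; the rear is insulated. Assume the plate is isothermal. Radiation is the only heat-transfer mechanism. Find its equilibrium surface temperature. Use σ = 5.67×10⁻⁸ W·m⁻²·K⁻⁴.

At equilibrium, absorbed power = emitted power.
Absorbing cross-section = A = 2.530 m²; emitting surface = A = 2.530 m² (ratio 1).
(1−a)S·A_cross = εσ·A_surf·T⁴  ⇒  T⁴ = (1−a)S/(1σ).
T⁴ = 0.390·583/(1·5.67×10⁻⁸) = 4.010×10⁹ K⁴.
T = (4.010×10⁹)^(1/4).

T ≈ 252 K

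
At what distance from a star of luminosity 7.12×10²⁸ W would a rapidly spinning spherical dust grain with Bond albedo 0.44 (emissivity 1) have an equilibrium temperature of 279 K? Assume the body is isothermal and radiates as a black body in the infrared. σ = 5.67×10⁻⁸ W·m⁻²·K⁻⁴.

For an isothermal black-emitting sphere, (1−a)S·πr² = σ·4πr²·T⁴ ⇒ S = 4σT⁴/(1−a).
S = 4·5.67×10⁻⁸·(279)⁴/0.560 = 2454 W/m².
Flux falls as S = L/(4πd²), so d = √(L/(4πS)) = √(7.12×10²⁸/(4π·2454)).

d ≈ 1.52×10¹² m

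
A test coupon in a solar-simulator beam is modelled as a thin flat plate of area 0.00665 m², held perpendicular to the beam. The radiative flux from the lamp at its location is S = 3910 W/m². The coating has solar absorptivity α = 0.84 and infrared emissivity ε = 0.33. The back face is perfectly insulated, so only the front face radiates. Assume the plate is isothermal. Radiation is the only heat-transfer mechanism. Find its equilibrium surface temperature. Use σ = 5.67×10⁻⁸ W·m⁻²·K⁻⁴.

At equilibrium, absorbed power = emitted power.
Absorbing cross-section = A = 0.006650 m²; emitting surface = A = 0.006650 m² (ratio 1).
αS·A_cross = εσ·A_surf·T⁴  ⇒  T⁴ = αS/(ε·1σ).
T⁴ = 0.840·3910/(0.33·1·5.67×10⁻⁸) = 1.755×10¹¹ K⁴.
T = (1.755×10¹¹)^(1/4).

T ≈ 647 K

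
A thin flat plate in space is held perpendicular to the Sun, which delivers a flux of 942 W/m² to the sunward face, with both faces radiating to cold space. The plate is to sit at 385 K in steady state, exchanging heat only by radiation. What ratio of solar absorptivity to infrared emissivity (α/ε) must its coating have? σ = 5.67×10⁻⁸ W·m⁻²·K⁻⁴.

Balance: αS·A = εσ·2A·T⁴ ⇒ α/ε = 2σT⁴/S.
α/ε = 2·5.67×10⁻⁸·(385)⁴/942 = 2·5.67×10⁻⁸·2.197×10¹⁰/942.

α/ε ≈ 2.64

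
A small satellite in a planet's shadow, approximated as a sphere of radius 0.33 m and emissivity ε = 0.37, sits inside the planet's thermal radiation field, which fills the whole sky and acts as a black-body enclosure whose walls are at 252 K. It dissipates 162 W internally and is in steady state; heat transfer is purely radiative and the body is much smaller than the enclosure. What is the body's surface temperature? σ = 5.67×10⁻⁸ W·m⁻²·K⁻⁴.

For a small grey body in a large enclosure, net radiated power = εσA(T⁴ − T_w⁴).
Steady state: P = εσA(T⁴ − T_w⁴) with A = 4πr² = 1.368 m².
T⁴ = P/(εσA) + T_w⁴ = 162/(0.37·5.67×10⁻⁸·1.368) + (252)⁴
    = 5.643×10⁹ + 4.033×10⁹ = 9.676×10⁹ K⁴.

T ≈ 314 K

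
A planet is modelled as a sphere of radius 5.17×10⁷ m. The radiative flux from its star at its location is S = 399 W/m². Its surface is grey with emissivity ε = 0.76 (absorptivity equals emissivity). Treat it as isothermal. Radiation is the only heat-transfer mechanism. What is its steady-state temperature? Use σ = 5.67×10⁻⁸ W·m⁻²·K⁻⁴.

T ≈ 205 K

At equilibrium, absorbed power = emitted power.
Absorbing cross-section = πr² = 8.397×10¹⁵ m²; emitting surface = 4πr² = 3.359×10¹⁶ m² (ratio 4).
εS·A_cross = εσ·A_surf·T⁴  ⇒  T⁴ = S/(4σ)   (ε cancels).
T⁴ = 399/(4·5.67×10⁻⁸) = 1.759×10⁹ K⁴.
T = (1.759×10⁹)^(1/4).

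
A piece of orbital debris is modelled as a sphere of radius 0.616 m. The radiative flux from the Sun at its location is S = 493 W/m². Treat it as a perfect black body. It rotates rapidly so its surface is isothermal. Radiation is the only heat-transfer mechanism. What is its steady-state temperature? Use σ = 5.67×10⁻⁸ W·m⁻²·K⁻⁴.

At equilibrium, absorbed power = emitted power.
Absorbing cross-section = πr² = 1.192 m²; emitting surface = 4πr² = 4.768 m² (ratio 4).
S·A_cross = εσ·A_surf·T⁴  ⇒  T⁴ = S/(4σ).
T⁴ = 1.00·493/(4·5.67×10⁻⁸) = 2.174×10⁹ K⁴.
T = (2.174×10⁹)^(1/4).

T ≈ 216 K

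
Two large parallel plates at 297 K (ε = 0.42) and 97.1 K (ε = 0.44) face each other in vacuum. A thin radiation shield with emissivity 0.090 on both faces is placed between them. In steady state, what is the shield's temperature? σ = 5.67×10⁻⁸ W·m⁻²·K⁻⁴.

T_s ≈ 250 K

In steady state the net flux on the hot side equals that on the cold side.
σ(T₁⁴−T_s⁴)/D₁ = σ(T_s⁴−T₂⁴)/D₂, with D₁ = 1/ε₁+1/ε_s−1 = 12.49, D₂ = 1/ε_s+1/ε₂−1 = 12.38.
Solve for T_s⁴: T_s⁴ = (D₂·T₁⁴ + D₁·T₂⁴)/(D₁+D₂) = 3.918×10⁹ K⁴.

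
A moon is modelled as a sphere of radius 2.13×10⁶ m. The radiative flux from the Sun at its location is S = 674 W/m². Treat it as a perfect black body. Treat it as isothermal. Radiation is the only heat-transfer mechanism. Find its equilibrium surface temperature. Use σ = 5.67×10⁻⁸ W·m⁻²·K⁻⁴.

At equilibrium, absorbed power = emitted power.
Absorbing cross-section = πr² = 1.425×10¹³ m²; emitting surface = 4πr² = 5.701×10¹³ m² (ratio 4).
S·A_cross = εσ·A_surf·T⁴  ⇒  T⁴ = S/(4σ).
T⁴ = 1.00·674/(4·5.67×10⁻⁸) = 2.972×10⁹ K⁴.
T = (2.972×10⁹)^(1/4).

T ≈ 233 K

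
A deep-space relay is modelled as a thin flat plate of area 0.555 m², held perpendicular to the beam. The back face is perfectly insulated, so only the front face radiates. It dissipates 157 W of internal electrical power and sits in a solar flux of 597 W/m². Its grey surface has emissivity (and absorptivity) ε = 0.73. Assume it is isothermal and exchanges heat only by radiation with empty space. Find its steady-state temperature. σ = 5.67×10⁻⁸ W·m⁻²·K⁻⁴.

At steady state, absorbed solar power + internal power = radiated power.
Absorbed: α·S·A_cross = 0.73·597·0.5550 = 241.9 W (cross-section A).
Total input = 241.9 + 157 = 398.9 W.
Radiated: εσ·A_surf·T⁴ with A_surf = A = 0.5550 m².
T⁴ = 398.9/(0.73·5.67×10⁻⁸·0.5550) = 1.736×10¹⁰ K⁴.

T ≈ 363 K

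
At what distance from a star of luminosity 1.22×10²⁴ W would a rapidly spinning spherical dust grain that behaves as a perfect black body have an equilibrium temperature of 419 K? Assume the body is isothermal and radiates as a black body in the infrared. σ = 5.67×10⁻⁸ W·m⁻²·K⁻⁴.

d ≈ 3.73×10⁹ m

For an isothermal black-emitting sphere, (1−a)S·πr² = σ·4πr²·T⁴ ⇒ S = 4σT⁴/(1−a).
S = 4·5.67×10⁻⁸·(419)⁴/1.00 = 6990 W/m².
Flux falls as S = L/(4πd²), so d = √(L/(4πS)) = √(1.22×10²⁴/(4π·6990)).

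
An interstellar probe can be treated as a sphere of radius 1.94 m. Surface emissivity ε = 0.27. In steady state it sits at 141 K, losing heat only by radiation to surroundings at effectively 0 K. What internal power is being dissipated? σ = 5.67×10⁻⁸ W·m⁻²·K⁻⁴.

P ≈ 286 W

Steady state: P = εσA T⁴.
A = 4πr² = 47.29 m²; T⁴ = (141)⁴ = 3.953×10⁸ K⁴.
P = 0.27 × 5.67×10⁻⁸ × 47.29 × 3.953×10⁸.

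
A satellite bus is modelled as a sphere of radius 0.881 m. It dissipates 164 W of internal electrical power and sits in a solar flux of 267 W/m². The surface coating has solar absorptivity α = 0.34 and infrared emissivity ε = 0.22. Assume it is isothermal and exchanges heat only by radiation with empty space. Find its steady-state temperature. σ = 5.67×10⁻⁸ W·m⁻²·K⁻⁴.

At steady state, absorbed solar power + internal power = radiated power.
Absorbed: α·S·A_cross = 0.34·267·2.438 = 221.4 W (cross-section πr²).
Total input = 221.4 + 164 = 385.4 W.
Radiated: εσ·A_surf·T⁴ with A_surf = 4πr² = 9.754 m².
T⁴ = 385.4/(0.22·5.67×10⁻⁸·9.754) = 3.167×10⁹ K⁴.

T ≈ 237 K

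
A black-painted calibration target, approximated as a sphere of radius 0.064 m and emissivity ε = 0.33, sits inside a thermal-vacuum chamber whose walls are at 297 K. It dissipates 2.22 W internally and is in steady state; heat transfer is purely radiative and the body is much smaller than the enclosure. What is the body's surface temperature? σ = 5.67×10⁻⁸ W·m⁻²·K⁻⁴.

For a small grey body in a large enclosure, net radiated power = εσA(T⁴ − T_w⁴).
Steady state: P = εσA(T⁴ − T_w⁴) with A = 4πr² = 0.05147 m².
T⁴ = P/(εσA) + T_w⁴ = 2.22/(0.33·5.67×10⁻⁸·0.05147) + (297)⁴
    = 2.305×10⁹ + 7.781×10⁹ = 1.009×10¹⁰ K⁴.

T ≈ 317 K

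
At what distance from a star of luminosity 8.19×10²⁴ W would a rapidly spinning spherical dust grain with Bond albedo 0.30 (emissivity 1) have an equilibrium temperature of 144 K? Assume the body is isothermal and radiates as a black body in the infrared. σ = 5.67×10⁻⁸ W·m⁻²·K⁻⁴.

For an isothermal black-emitting sphere, (1−a)S·πr² = σ·4πr²·T⁴ ⇒ S = 4σT⁴/(1−a).
S = 4·5.67×10⁻⁸·(144)⁴/0.700 = 139.3 W/m².
Flux falls as S = L/(4πd²), so d = √(L/(4πS)) = √(8.19×10²⁴/(4π·139.3)).

d ≈ 6.84×10¹⁰ m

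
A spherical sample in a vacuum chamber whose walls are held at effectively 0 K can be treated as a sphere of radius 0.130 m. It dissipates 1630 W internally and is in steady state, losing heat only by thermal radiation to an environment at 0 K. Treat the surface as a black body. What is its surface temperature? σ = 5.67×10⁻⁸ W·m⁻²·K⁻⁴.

Steady state: internal power = radiated power, P = εσA T⁴.
Radiating area A = 4πr² = 0.2124 m².
T⁴ = P/(εσA) = 1630/(1.0·5.67×10⁻⁸·0.2124) = 1.354×10¹¹ K⁴.
T = (1.354×10¹¹)^(1/4).

T ≈ 607 K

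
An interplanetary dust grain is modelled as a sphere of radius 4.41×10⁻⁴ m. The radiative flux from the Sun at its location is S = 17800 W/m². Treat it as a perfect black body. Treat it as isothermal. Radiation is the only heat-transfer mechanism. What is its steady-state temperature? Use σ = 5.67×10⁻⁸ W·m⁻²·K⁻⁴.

At equilibrium, absorbed power = emitted power.
Absorbing cross-section = πr² = 6.110×10⁻⁷ m²; emitting surface = 4πr² = 2.444×10⁻⁶ m² (ratio 4).
S·A_cross = εσ·A_surf·T⁴  ⇒  T⁴ = S/(4σ).
T⁴ = 1.00·17800/(4·5.67×10⁻⁸) = 7.848×10¹⁰ K⁴.
T = (7.848×10¹⁰)^(1/4).

T ≈ 529 K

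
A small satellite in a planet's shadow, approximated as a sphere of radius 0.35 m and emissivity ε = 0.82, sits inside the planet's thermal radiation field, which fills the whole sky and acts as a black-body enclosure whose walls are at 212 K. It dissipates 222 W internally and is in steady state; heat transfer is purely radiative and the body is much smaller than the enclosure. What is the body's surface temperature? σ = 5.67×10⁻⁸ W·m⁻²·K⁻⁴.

T ≈ 268 K

For a small grey body in a large enclosure, net radiated power = εσA(T⁴ − T_w⁴).
Steady state: P = εσA(T⁴ − T_w⁴) with A = 4πr² = 1.539 m².
T⁴ = P/(εσA) + T_w⁴ = 222/(0.82·5.67×10⁻⁸·1.539) + (212)⁴
    = 3.102×10⁹ + 2.020×10⁹ = 5.122×10⁹ K⁴.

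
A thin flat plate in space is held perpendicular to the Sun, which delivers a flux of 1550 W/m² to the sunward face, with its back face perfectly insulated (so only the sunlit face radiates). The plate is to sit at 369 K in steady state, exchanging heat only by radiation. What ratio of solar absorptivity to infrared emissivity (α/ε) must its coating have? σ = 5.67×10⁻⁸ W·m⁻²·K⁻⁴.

Balance: αS·A = εσ·1A·T⁴ ⇒ α/ε = σT⁴/S.
α/ε = 5.67×10⁻⁸·(369)⁴/1550 = 5.67×10⁻⁸·1.854×10¹⁰/1550.

α/ε ≈ 0.678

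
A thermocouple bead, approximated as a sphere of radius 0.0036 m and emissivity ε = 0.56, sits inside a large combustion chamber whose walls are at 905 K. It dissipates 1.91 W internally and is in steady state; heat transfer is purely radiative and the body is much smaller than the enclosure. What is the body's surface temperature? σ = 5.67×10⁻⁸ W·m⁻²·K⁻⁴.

For a small grey body in a large enclosure, net radiated power = εσA(T⁴ − T_w⁴).
Steady state: P = εσA(T⁴ − T_w⁴) with A = 4πr² = 1.629×10⁻⁴ m².
T⁴ = P/(εσA) + T_w⁴ = 1.91/(0.56·5.67×10⁻⁸·1.629×10⁻⁴) + (905)⁴
    = 3.694×10¹¹ + 6.708×10¹¹ = 1.040×10¹² K⁴.

T ≈ 1010 K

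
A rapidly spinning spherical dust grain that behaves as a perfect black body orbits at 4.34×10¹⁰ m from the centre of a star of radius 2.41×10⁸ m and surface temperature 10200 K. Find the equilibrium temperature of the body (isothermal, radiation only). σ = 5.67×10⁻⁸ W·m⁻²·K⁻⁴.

The star's surface emits σT_*⁴; at distance d the flux is S = σT_*⁴(R_*/d)².
S = 5.67×10⁻⁸·(10200)⁴·(2.41×10⁸/4.34×10¹⁰)² = 18930 W/m².
For an isothermal sphere T⁴ = (1−a)S/(4σ) = 8.344×10¹⁰ K⁴.

T ≈ 537 K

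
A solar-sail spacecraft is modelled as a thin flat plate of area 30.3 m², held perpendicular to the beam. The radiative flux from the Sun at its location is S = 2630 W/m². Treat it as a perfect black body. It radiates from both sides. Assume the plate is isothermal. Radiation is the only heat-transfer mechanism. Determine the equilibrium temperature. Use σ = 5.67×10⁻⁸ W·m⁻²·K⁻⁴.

At equilibrium, absorbed power = emitted power.
Absorbing cross-section = A = 30.30 m²; emitting surface = 2A = 60.60 m² (ratio 2).
S·A_cross = εσ·A_surf·T⁴  ⇒  T⁴ = S/(2σ).
T⁴ = 1.00·2630/(2·5.67×10⁻⁸) = 2.319×10¹⁰ K⁴.
T = (2.319×10¹⁰)^(1/4).

T ≈ 390 K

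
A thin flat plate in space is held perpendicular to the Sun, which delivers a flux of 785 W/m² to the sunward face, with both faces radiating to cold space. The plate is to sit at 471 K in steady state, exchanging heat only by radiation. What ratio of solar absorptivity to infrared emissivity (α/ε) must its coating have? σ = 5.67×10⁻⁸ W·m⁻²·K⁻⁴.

α/ε ≈ 7.11

Balance: αS·A = εσ·2A·T⁴ ⇒ α/ε = 2σT⁴/S.
α/ε = 2·5.67×10⁻⁸·(471)⁴/785 = 2·5.67×10⁻⁸·4.921×10¹⁰/785.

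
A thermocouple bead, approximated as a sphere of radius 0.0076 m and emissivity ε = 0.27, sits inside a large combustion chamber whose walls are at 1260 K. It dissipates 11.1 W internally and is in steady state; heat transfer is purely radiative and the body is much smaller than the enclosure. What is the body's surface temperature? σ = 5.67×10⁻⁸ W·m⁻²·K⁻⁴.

T ≈ 1370 K

For a small grey body in a large enclosure, net radiated power = εσA(T⁴ − T_w⁴).
Steady state: P = εσA(T⁴ − T_w⁴) with A = 4πr² = 7.258×10⁻⁴ m².
T⁴ = P/(εσA) + T_w⁴ = 11.1/(0.27·5.67×10⁻⁸·7.258×10⁻⁴) + (1260)⁴
    = 9.989×10¹¹ + 2.520×10¹² = 3.519×10¹² K⁴.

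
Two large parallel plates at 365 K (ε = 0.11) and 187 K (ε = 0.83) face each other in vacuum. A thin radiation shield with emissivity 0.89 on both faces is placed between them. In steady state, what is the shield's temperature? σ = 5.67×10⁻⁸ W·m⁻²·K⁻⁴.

T_s ≈ 240 K

In steady state the net flux on the hot side equals that on the cold side.
σ(T₁⁴−T_s⁴)/D₁ = σ(T_s⁴−T₂⁴)/D₂, with D₁ = 1/ε₁+1/ε_s−1 = 9.215, D₂ = 1/ε_s+1/ε₂−1 = 1.328.
Solve for T_s⁴: T_s⁴ = (D₂·T₁⁴ + D₁·T₂⁴)/(D₁+D₂) = 3.305×10⁹ K⁴.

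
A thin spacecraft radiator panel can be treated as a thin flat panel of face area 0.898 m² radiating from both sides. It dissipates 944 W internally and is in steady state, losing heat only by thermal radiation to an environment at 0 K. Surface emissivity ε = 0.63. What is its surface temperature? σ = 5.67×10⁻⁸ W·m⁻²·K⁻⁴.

T ≈ 348 K

Steady state: internal power = radiated power, P = εσA T⁴.
Radiating area A = 2·0.898 = 1.796 m².
T⁴ = P/(εσA) = 944/(0.63·5.67×10⁻⁸·1.796) = 1.471×10¹⁰ K⁴.
T = (1.471×10¹⁰)^(1/4).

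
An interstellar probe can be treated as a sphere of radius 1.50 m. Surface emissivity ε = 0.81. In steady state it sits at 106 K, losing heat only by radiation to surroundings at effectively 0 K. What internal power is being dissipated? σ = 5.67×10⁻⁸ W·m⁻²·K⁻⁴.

Steady state: P = εσA T⁴.
A = 4πr² = 28.27 m²; T⁴ = (106)⁴ = 1.262×10⁸ K⁴.
P = 0.81 × 5.67×10⁻⁸ × 28.27 × 1.262×10⁸.

P ≈ 164 W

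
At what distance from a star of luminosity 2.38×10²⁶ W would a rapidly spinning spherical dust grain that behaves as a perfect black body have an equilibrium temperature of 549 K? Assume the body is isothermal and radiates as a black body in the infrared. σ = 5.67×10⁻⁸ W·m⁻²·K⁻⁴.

For an isothermal black-emitting sphere, (1−a)S·πr² = σ·4πr²·T⁴ ⇒ S = 4σT⁴/(1−a).
S = 4·5.67×10⁻⁸·(549)⁴/1.00 = 20600 W/m².
Flux falls as S = L/(4πd²), so d = √(L/(4πS)) = √(2.38×10²⁶/(4π·20600)).

d ≈ 3.03×10¹⁰ m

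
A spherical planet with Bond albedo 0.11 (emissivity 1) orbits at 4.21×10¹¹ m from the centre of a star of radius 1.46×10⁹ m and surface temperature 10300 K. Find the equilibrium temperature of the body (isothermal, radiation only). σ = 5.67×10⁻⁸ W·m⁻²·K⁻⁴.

T ≈ 417 K

The star's surface emits σT_*⁴; at distance d the flux is S = σT_*⁴(R_*/d)².
S = 5.67×10⁻⁸·(10300)⁴·(1.46×10⁹/4.21×10¹¹)² = 7675 W/m².
For an isothermal sphere T⁴ = (1−a)S/(4σ) = 3.012×10¹⁰ K⁴.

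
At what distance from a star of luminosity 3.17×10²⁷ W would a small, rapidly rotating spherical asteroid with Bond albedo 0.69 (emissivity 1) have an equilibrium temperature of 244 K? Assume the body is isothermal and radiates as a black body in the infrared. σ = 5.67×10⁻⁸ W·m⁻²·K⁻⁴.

For an isothermal black-emitting sphere, (1−a)S·πr² = σ·4πr²·T⁴ ⇒ S = 4σT⁴/(1−a).
S = 4·5.67×10⁻⁸·(244)⁴/0.310 = 2593 W/m².
Flux falls as S = L/(4πd²), so d = √(L/(4πS)) = √(3.17×10²⁷/(4π·2593)).

d ≈ 3.12×10¹¹ m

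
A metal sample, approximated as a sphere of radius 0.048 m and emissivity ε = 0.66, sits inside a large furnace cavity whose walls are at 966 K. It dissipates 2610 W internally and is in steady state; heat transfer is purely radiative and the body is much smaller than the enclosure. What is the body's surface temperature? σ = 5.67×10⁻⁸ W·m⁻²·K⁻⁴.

For a small grey body in a large enclosure, net radiated power = εσA(T⁴ − T_w⁴).
Steady state: P = εσA(T⁴ − T_w⁴) with A = 4πr² = 0.02895 m².
T⁴ = P/(εσA) + T_w⁴ = 2610/(0.66·5.67×10⁻⁸·0.02895) + (966)⁴
    = 2.409×10¹² + 8.708×10¹¹ = 3.280×10¹² K⁴.

T ≈ 1350 K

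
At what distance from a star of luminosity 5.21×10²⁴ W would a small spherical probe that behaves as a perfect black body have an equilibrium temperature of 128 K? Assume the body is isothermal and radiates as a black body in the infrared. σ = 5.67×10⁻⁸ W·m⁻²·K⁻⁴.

d ≈ 8.25×10¹⁰ m

For an isothermal black-emitting sphere, (1−a)S·πr² = σ·4πr²·T⁴ ⇒ S = 4σT⁴/(1−a).
S = 4·5.67×10⁻⁸·(128)⁴/1.00 = 60.88 W/m².
Flux falls as S = L/(4πd²), so d = √(L/(4πS)) = √(5.21×10²⁴/(4π·60.88)).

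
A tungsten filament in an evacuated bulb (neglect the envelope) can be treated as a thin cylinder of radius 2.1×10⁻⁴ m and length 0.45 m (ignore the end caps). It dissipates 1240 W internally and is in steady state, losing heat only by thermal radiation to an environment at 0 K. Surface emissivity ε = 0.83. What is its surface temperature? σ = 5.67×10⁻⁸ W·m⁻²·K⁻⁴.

T ≈ 2580 K

Steady state: internal power = radiated power, P = εσA T⁴.
Radiating area A = 2πrL = 5.938×10⁻⁴ m².
T⁴ = P/(εσA) = 1240/(0.83·5.67×10⁻⁸·5.938×10⁻⁴) = 4.438×10¹³ K⁴.
T = (4.438×10¹³)^(1/4).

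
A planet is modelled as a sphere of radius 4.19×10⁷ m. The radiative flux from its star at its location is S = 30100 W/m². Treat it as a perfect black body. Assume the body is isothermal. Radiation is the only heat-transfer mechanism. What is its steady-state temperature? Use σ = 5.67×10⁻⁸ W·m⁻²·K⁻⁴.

T ≈ 604 K

At equilibrium, absorbed power = emitted power.
Absorbing cross-section = πr² = 5.515×10¹⁵ m²; emitting surface = 4πr² = 2.206×10¹⁶ m² (ratio 4).
S·A_cross = εσ·A_surf·T⁴  ⇒  T⁴ = S/(4σ).
T⁴ = 1.00·30100/(4·5.67×10⁻⁸) = 1.327×10¹¹ K⁴.
T = (1.327×10¹¹)^(1/4).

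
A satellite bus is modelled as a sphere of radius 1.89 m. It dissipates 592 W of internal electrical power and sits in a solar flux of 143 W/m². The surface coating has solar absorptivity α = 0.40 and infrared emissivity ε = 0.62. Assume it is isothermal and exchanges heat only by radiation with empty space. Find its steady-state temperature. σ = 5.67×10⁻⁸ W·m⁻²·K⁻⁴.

At steady state, absorbed solar power + internal power = radiated power.
Absorbed: α·S·A_cross = 0.40·143·11.22 = 641.9 W (cross-section πr²).
Total input = 641.9 + 592 = 1234 W.
Radiated: εσ·A_surf·T⁴ with A_surf = 4πr² = 44.89 m².
T⁴ = 1234/(0.62·5.67×10⁻⁸·44.89) = 7.819×10⁸ K⁴.

T ≈ 167 K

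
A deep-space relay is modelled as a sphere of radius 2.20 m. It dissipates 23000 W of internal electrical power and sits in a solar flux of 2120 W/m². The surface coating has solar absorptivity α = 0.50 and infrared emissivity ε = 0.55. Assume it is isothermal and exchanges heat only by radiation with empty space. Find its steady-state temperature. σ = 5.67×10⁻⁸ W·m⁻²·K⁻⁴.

T ≈ 379 K

At steady state, absorbed solar power + internal power = radiated power.
Absorbed: α·S·A_cross = 0.50·2120·15.21 = 16120 W (cross-section πr²).
Total input = 16120 + 23000 = 39120 W.
Radiated: εσ·A_surf·T⁴ with A_surf = 4πr² = 60.82 m².
T⁴ = 39120/(0.55·5.67×10⁻⁸·60.82) = 2.062×10¹⁰ K⁴.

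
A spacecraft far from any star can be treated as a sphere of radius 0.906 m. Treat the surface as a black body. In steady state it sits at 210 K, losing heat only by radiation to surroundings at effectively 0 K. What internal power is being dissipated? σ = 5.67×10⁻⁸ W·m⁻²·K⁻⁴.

P ≈ 1140 W

Steady state: P = εσA T⁴.
A = 4πr² = 10.31 m²; T⁴ = (210)⁴ = 1.945×10⁹ K⁴.
P = 1.0 × 5.67×10⁻⁸ × 10.31 × 1.945×10⁹.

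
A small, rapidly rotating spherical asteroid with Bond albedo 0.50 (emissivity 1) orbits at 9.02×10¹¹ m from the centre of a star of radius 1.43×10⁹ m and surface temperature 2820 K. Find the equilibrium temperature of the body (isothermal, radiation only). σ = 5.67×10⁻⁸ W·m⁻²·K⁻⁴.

The star's surface emits σT_*⁴; at distance d the flux is S = σT_*⁴(R_*/d)².
S = 5.67×10⁻⁸·(2820)⁴·(1.43×10⁹/9.02×10¹¹)² = 9.012 W/m².
For an isothermal sphere T⁴ = (1−a)S/(4σ) = 1.987×10⁷ K⁴.

T ≈ 66.8 K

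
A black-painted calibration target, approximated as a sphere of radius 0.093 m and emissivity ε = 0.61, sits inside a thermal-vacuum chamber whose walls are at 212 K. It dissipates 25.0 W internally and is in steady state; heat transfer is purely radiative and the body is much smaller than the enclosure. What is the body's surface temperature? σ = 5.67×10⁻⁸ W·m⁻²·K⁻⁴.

T ≈ 305 K

For a small grey body in a large enclosure, net radiated power = εσA(T⁴ − T_w⁴).
Steady state: P = εσA(T⁴ − T_w⁴) with A = 4πr² = 0.1087 m².
T⁴ = P/(εσA) + T_w⁴ = 25.0/(0.61·5.67×10⁻⁸·0.1087) + (212)⁴
    = 6.650×10⁹ + 2.020×10⁹ = 8.670×10⁹ K⁴.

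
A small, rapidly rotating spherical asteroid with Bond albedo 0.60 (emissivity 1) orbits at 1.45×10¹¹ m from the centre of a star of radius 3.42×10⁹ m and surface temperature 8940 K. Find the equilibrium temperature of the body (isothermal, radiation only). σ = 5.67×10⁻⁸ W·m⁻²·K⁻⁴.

T ≈ 772 K

The star's surface emits σT_*⁴; at distance d the flux is S = σT_*⁴(R_*/d)².
S = 5.67×10⁻⁸·(8940)⁴·(3.42×10⁹/1.45×10¹¹)² = 2.015×10⁵ W/m².
For an isothermal sphere T⁴ = (1−a)S/(4σ) = 3.554×10¹¹ K⁴.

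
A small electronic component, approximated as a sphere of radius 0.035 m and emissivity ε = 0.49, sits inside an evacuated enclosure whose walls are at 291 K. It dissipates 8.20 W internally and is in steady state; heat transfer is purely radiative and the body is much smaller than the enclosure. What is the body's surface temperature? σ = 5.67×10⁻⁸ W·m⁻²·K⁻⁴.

For a small grey body in a large enclosure, net radiated power = εσA(T⁴ − T_w⁴).
Steady state: P = εσA(T⁴ − T_w⁴) with A = 4πr² = 0.01539 m².
T⁴ = P/(εσA) + T_w⁴ = 8.20/(0.49·5.67×10⁻⁸·0.01539) + (291)⁴
    = 1.917×10¹⁰ + 7.171×10⁹ = 2.634×10¹⁰ K⁴.

T ≈ 403 K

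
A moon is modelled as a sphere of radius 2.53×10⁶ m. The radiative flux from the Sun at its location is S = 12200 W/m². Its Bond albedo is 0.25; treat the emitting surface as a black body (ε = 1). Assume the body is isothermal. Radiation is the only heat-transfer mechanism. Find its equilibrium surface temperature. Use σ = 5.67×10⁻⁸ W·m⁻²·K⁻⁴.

At equilibrium, absorbed power = emitted power.
Absorbing cross-section = πr² = 2.011×10¹³ m²; emitting surface = 4πr² = 8.044×10¹³ m² (ratio 4).
(1−a)S·A_cross = εσ·A_surf·T⁴  ⇒  T⁴ = (1−a)S/(4σ).
T⁴ = 0.750·12200/(4·5.67×10⁻⁸) = 4.034×10¹⁰ K⁴.
T = (4.034×10¹⁰)^(1/4).

T ≈ 448 K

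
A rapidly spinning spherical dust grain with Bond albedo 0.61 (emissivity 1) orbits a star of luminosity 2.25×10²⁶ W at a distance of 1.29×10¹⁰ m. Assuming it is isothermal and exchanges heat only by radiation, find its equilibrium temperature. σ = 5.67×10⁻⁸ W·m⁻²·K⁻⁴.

First find the stellar flux at distance d: S = L/(4πd²) = 2.25×10²⁶/(4π·(1.29×10¹⁰)²) = 1.076×10⁵ W/m².
For an isothermal sphere, absorbed (1−a)S·πr² = emitted σ·4πr²·T⁴, so T⁴ = (1−a)S/(4σ).
T⁴ = 0.390·1.076×10⁵/(4·5.67×10⁻⁸) = 1.850×10¹¹ K⁴.

T ≈ 656 K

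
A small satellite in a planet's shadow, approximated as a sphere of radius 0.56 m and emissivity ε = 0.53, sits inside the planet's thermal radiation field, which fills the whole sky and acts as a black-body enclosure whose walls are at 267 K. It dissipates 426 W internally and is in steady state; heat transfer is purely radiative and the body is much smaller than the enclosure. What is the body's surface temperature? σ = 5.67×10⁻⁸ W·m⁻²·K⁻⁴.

For a small grey body in a large enclosure, net radiated power = εσA(T⁴ − T_w⁴).
Steady state: P = εσA(T⁴ − T_w⁴) with A = 4πr² = 3.941 m².
T⁴ = P/(εσA) + T_w⁴ = 426/(0.53·5.67×10⁻⁸·3.941) + (267)⁴
    = 3.597×10⁹ + 5.082×10⁹ = 8.679×10⁹ K⁴.

T ≈ 305 K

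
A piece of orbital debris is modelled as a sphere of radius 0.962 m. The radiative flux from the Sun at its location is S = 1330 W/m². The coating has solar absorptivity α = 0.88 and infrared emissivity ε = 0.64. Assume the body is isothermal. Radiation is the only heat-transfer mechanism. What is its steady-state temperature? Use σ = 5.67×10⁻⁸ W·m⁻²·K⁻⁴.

T ≈ 300 K

At equilibrium, absorbed power = emitted power.
Absorbing cross-section = πr² = 2.907 m²; emitting surface = 4πr² = 11.63 m² (ratio 4).
αS·A_cross = εσ·A_surf·T⁴  ⇒  T⁴ = αS/(ε·4σ).
T⁴ = 0.880·1330/(0.64·4·5.67×10⁻⁸) = 8.063×10⁹ K⁴.
T = (8.063×10⁹)^(1/4).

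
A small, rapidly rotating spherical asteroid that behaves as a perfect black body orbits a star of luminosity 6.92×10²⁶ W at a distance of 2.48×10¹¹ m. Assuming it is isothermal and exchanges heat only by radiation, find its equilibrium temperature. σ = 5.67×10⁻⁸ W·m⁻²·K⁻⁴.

First find the stellar flux at distance d: S = L/(4πd²) = 6.92×10²⁶/(4π·(2.48×10¹¹)²) = 895.4 W/m².
For an isothermal sphere, absorbed (1−a)S·πr² = emitted σ·4πr²·T⁴, so T⁴ = (1−a)S/(4σ).
T⁴ = 1.00·895.4/(4·5.67×10⁻⁸) = 3.948×10⁹ K⁴.

T ≈ 251 K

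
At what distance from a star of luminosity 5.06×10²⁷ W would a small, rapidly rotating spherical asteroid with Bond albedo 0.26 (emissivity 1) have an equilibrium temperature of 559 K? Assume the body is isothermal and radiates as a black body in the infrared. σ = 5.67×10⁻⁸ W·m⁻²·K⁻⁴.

d ≈ 1.16×10¹¹ m

For an isothermal black-emitting sphere, (1−a)S·πr² = σ·4πr²·T⁴ ⇒ S = 4σT⁴/(1−a).
S = 4·5.67×10⁻⁸·(559)⁴/0.740 = 29930 W/m².
Flux falls as S = L/(4πd²), so d = √(L/(4πS)) = √(5.06×10²⁷/(4π·29930)).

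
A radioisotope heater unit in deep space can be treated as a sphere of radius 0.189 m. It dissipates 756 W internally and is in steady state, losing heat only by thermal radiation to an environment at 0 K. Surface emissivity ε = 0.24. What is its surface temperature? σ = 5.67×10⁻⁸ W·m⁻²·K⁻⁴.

Steady state: internal power = radiated power, P = εσA T⁴.
Radiating area A = 4πr² = 0.4489 m².
T⁴ = P/(εσA) = 756/(0.24·5.67×10⁻⁸·0.4489) = 1.238×10¹¹ K⁴.
T = (1.238×10¹¹)^(1/4).

T ≈ 593 K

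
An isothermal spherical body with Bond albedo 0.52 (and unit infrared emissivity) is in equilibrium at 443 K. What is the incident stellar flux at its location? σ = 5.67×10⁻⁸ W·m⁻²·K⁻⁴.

(1−a)S·πr² = σ·4πr²·T⁴ ⇒ S = 4σT⁴/(1−a).
S = 4·5.67×10⁻⁸·3.851×10¹⁰/0.480.

S ≈ 18200 W/m²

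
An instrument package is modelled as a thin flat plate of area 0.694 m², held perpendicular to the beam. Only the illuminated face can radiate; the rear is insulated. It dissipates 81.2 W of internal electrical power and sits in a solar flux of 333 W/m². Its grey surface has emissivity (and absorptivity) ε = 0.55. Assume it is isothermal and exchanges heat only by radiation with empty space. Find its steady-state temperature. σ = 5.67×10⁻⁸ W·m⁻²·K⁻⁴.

T ≈ 313 K

At steady state, absorbed solar power + internal power = radiated power.
Absorbed: α·S·A_cross = 0.55·333·0.6940 = 127.1 W (cross-section A).
Total input = 127.1 + 81.2 = 208.3 W.
Radiated: εσ·A_surf·T⁴ with A_surf = A = 0.6940 m².
T⁴ = 208.3/(0.55·5.67×10⁻⁸·0.6940) = 9.625×10⁹ K⁴.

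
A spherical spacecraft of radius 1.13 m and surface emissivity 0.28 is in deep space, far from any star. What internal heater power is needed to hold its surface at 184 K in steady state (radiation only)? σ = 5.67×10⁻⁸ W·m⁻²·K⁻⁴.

P = εσ·4πr²·T⁴.
4πr² = 16.05 m²; T⁴ = 1.146×10⁹ K⁴.
P = 0.28·5.67×10⁻⁸·16.05·1.146×10⁹.

P ≈ 292 W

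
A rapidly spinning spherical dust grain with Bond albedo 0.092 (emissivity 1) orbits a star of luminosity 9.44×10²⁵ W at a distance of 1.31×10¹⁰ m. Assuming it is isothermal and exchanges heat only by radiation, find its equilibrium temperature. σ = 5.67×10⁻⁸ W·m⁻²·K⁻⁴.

First find the stellar flux at distance d: S = L/(4πd²) = 9.44×10²⁵/(4π·(1.31×10¹⁰)²) = 43770 W/m².
For an isothermal sphere, absorbed (1−a)S·πr² = emitted σ·4πr²·T⁴, so T⁴ = (1−a)S/(4σ).
T⁴ = 0.908·43770/(4·5.67×10⁻⁸) = 1.753×10¹¹ K⁴.

T ≈ 647 K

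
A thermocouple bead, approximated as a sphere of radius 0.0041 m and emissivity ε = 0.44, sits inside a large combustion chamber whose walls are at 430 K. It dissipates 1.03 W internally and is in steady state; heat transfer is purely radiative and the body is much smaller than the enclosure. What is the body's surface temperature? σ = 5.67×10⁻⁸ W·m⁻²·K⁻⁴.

For a small grey body in a large enclosure, net radiated power = εσA(T⁴ − T_w⁴).
Steady state: P = εσA(T⁴ − T_w⁴) with A = 4πr² = 2.112×10⁻⁴ m².
T⁴ = P/(εσA) + T_w⁴ = 1.03/(0.44·5.67×10⁻⁸·2.112×10⁻⁴) + (430)⁴
    = 1.954×10¹¹ + 3.419×10¹⁰ = 2.296×10¹¹ K⁴.

T ≈ 692 K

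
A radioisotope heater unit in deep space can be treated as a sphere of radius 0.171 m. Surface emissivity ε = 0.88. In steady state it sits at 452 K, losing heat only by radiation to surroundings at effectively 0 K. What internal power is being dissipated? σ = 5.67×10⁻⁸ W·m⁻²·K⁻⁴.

P ≈ 765 W

Steady state: P = εσA T⁴.
A = 4πr² = 0.3675 m²; T⁴ = (452)⁴ = 4.174×10¹⁰ K⁴.
P = 0.88 × 5.67×10⁻⁸ × 0.3675 × 4.174×10¹⁰.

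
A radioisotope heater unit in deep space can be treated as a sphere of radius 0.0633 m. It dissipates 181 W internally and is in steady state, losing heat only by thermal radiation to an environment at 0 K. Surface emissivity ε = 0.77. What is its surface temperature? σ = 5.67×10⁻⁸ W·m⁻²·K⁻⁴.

Steady state: internal power = radiated power, P = εσA T⁴.
Radiating area A = 4πr² = 0.05035 m².
T⁴ = P/(εσA) = 181/(0.77·5.67×10⁻⁸·0.05035) = 8.234×10¹⁰ K⁴.
T = (8.234×10¹⁰)^(1/4).

T ≈ 536 K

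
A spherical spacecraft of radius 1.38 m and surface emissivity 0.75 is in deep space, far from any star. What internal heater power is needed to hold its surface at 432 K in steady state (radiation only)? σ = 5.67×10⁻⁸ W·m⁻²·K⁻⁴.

P ≈ 35400 W

P = εσ·4πr²·T⁴.
4πr² = 23.93 m²; T⁴ = 3.483×10¹⁰ K⁴.
P = 0.75·5.67×10⁻⁸·23.93·3.483×10¹⁰.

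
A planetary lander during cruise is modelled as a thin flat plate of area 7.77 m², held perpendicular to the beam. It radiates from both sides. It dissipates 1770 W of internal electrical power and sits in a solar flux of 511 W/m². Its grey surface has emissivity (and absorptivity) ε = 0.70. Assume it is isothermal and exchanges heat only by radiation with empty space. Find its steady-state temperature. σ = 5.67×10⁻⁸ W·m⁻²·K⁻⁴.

T ≈ 293 K

At steady state, absorbed solar power + internal power = radiated power.
Absorbed: α·S·A_cross = 0.70·511·7.770 = 2779 W (cross-section A).
Total input = 2779 + 1770 = 4549 W.
Radiated: εσ·A_surf·T⁴ with A_surf = 2A = 15.54 m².
T⁴ = 4549/(0.70·5.67×10⁻⁸·15.54) = 7.376×10⁹ K⁴.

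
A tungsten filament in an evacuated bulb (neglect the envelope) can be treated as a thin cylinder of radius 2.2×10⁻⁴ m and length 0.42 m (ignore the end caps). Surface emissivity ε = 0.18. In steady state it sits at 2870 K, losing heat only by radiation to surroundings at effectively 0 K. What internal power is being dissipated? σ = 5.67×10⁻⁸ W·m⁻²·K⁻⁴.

P ≈ 402 W

Steady state: P = εσA T⁴.
A = 2πrL = 5.806×10⁻⁴ m²; T⁴ = (2870)⁴ = 6.785×10¹³ K⁴.
P = 0.18 × 5.67×10⁻⁸ × 5.806×10⁻⁴ × 6.785×10¹³.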